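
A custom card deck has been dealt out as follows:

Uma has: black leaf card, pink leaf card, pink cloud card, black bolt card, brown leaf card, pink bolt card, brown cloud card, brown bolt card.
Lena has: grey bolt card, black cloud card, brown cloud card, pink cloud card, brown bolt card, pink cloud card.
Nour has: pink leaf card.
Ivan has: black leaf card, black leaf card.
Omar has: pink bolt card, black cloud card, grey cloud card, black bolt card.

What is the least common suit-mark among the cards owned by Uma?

Counts by suit-mark (restricted to cards owned by Uma): bolt 3, leaf 3, cloud 2.
The minimum is 2, held uniquely by cloud.

cloud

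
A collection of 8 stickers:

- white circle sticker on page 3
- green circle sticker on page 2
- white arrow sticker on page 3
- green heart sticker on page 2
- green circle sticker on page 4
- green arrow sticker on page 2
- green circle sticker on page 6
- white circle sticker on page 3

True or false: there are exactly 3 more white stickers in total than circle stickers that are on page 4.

There are 3 white stickers.
There is 1 circle sticker on page 4.
The claim requires 3 − 1 (= 2) to equal 3, which does not hold.

False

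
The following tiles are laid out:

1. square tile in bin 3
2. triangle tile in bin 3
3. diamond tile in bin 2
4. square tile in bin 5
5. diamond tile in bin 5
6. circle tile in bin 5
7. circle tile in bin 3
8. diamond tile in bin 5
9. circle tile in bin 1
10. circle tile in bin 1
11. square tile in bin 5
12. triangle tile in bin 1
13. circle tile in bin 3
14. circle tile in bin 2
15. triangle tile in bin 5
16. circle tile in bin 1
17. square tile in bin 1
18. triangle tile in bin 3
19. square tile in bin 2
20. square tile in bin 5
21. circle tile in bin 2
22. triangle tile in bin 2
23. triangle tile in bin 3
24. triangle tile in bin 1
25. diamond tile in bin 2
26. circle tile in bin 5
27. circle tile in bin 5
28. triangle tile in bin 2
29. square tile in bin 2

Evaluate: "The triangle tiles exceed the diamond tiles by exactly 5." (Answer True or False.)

False

There are 8 triangle tiles.
There are 4 diamond tiles.
The claim requires 8 − 4 (= 4) to equal 5, which does not hold.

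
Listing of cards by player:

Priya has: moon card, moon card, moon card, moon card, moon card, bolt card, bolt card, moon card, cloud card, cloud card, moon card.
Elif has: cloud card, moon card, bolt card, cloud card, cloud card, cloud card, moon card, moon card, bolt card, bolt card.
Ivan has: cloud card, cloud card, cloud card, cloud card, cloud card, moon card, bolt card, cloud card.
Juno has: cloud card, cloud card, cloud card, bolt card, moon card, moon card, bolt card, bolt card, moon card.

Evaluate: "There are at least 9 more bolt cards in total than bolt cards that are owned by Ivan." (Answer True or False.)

False

|bolt cards| = 9.
|bolt cards owned by Ivan| = 1.
The claim requires 9 − 1 = 8 ≥ 9, which does not hold.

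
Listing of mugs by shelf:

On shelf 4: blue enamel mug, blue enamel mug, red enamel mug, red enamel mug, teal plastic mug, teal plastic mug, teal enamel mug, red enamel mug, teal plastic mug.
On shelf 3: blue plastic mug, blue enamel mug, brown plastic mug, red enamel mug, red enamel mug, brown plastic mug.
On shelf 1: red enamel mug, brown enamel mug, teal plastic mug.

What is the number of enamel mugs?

11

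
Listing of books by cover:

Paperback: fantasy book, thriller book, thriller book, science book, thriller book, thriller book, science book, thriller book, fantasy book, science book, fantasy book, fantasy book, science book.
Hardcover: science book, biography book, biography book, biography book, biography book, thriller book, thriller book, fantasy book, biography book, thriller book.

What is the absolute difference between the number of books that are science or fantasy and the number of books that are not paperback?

books that are science or fantasy: 10. books that are not paperback: 10.
|10 − 10| = 10 − 10 = 0.

0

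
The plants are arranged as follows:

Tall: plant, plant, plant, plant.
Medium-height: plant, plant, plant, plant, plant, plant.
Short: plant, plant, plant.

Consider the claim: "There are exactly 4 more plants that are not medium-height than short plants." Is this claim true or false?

There are 7 plants that are not medium-height.
There are 3 short plants.
The claim requires 7 − 3 (= 4) to equal 4, which holds.

True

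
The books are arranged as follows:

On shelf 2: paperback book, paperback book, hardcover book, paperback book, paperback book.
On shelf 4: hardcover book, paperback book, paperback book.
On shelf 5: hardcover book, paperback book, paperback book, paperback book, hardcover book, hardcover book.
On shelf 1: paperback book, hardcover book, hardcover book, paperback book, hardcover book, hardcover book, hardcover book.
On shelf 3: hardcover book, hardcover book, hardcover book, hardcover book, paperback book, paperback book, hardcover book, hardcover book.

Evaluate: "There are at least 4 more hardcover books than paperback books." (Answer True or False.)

False

hardcover books: 16.
paperback books: 13.
The claim requires 16 − 13 = 3 ≥ 4, which does not hold.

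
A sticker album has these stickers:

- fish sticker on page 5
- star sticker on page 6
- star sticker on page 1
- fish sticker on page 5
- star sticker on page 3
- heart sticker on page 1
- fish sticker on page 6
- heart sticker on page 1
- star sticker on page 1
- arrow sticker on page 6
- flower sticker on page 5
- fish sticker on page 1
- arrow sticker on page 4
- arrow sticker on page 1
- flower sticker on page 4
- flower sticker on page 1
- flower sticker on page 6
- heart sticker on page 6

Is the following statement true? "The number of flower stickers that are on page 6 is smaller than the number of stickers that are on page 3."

False

flower stickers on page 6: 1.
stickers on page 3: 1.
The claim requires 1 < 1, which does not hold.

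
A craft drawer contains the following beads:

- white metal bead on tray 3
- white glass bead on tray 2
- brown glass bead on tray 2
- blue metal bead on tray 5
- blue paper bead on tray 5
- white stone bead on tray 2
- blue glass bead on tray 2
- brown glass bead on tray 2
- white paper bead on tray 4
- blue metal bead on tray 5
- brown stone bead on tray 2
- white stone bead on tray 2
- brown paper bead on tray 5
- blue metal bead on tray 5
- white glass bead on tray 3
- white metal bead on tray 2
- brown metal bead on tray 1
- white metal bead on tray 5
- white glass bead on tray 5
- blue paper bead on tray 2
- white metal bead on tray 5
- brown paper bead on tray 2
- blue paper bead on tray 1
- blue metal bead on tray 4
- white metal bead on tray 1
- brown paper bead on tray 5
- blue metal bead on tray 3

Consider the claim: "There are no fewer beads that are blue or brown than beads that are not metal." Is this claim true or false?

True

beads that are blue or brown: 16.
beads that are not metal: 16.
The claim requires 16 ≥ 16, which holds.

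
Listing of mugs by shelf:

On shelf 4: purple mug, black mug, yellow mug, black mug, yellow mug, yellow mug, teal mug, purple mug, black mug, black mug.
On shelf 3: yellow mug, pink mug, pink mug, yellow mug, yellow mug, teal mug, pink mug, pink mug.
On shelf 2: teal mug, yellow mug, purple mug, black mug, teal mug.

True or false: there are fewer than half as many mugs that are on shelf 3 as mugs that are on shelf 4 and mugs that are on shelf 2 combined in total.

False

There are 8 mugs on shelf 3.
mugs on shelf 4: 10; mugs on shelf 2: 5; combined: 10 + 5 = 15.
The claim requires 2 × 8 = 16 < 15, which does not hold.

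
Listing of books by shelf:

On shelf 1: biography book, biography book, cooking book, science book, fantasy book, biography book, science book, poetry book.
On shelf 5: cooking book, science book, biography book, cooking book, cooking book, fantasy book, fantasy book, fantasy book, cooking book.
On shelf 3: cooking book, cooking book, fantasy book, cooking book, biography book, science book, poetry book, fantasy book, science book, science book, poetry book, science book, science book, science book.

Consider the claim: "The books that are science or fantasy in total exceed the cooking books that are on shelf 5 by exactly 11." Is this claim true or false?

books that are science or fantasy: 15.
cooking books on shelf 5: 4.
The claim requires 15 − 4 (= 11) to equal 11, which holds.

True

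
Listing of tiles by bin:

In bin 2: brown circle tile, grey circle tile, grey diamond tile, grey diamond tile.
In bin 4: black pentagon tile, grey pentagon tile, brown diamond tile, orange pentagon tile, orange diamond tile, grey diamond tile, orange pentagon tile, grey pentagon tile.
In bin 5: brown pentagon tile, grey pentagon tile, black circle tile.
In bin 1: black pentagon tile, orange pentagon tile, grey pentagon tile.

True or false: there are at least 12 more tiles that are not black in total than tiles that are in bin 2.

False

|tiles that are not black| = 15.
|tiles in bin 2| = 4.
The claim requires 15 − 4 = 11 ≥ 12, which does not hold.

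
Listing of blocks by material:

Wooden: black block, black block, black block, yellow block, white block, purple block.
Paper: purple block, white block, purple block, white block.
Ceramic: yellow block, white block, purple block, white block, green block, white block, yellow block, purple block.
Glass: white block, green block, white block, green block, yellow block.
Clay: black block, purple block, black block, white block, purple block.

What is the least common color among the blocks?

Counts by color: white 9, purple 7, black 5, yellow 4, green 3.
The minimum is 3, held uniquely by green.

green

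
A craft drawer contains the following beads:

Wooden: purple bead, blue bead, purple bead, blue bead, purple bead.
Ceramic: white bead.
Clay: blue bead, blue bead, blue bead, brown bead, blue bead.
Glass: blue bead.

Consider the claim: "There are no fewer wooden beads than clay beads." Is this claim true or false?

True

wooden beads: 5.
clay beads: 5.
The claim requires 5 ≥ 5, which holds.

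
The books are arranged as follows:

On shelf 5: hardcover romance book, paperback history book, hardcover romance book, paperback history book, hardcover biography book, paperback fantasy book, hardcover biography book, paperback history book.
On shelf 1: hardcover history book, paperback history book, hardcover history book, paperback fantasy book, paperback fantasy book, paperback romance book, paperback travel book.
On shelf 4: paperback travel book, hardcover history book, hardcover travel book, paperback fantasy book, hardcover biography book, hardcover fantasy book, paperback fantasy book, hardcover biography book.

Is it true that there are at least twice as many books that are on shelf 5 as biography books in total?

True

There are 8 books on shelf 5.
There are 4 biography books.
The claim requires 8 ≥ 2 × 4 = 8, which holds.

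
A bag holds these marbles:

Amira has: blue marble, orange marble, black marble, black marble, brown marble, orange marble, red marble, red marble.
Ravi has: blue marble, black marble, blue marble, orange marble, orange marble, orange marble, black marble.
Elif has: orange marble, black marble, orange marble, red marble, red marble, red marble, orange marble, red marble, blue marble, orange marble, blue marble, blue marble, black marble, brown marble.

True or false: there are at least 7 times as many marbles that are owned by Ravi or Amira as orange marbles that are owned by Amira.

True

|marbles owned by Ravi or Amira| = 15.
|orange marbles owned by Amira| = 2.
The claim requires 15 ≥ 7 × 2 = 14, which holds.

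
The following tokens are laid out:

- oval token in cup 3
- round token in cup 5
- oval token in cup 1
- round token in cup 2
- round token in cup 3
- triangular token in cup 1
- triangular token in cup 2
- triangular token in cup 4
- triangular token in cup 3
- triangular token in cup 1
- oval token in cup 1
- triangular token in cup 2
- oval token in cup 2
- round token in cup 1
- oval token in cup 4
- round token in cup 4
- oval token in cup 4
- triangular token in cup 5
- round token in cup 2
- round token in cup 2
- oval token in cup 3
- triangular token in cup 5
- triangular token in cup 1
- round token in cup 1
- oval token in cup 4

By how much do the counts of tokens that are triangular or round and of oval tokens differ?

tokens that are triangular or round: 17. oval tokens: 8.
|17 − 8| = 17 − 8 = 9.

9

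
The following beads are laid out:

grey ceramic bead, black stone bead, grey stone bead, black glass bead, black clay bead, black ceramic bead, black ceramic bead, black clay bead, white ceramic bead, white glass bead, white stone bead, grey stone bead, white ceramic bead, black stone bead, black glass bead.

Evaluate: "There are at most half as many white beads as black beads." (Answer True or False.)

True

white beads: 4.
black beads: 8.
The claim requires 2 × 4 = 8 ≤ 8, which holds.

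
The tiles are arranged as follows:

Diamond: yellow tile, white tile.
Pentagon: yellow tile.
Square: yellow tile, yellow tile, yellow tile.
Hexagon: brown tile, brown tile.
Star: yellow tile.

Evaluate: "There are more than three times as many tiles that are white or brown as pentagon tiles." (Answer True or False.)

False

tiles that are white or brown: 3.
pentagon tiles: 1.
The claim requires 3 > 3 × 1 = 3, which does not hold.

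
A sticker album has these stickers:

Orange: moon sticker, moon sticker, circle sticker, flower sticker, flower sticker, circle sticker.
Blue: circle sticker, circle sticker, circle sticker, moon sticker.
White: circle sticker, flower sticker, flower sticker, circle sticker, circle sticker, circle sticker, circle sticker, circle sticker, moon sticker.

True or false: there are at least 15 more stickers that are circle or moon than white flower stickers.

False

stickers that are circle or moon: 15.
white flower stickers: 2.
The claim requires 15 − 2 = 13 ≥ 15, which does not hold.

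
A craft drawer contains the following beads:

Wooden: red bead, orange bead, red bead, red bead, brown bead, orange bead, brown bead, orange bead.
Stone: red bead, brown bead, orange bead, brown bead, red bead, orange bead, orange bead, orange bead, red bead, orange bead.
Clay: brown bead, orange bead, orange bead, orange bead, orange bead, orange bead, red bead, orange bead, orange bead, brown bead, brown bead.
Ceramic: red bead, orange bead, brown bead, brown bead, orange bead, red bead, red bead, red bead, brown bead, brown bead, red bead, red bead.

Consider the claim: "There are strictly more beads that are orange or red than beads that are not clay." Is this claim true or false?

There are 30 beads that are orange or red.
There are 30 beads that are not clay.
The claim requires 30 > 30, which does not hold.

False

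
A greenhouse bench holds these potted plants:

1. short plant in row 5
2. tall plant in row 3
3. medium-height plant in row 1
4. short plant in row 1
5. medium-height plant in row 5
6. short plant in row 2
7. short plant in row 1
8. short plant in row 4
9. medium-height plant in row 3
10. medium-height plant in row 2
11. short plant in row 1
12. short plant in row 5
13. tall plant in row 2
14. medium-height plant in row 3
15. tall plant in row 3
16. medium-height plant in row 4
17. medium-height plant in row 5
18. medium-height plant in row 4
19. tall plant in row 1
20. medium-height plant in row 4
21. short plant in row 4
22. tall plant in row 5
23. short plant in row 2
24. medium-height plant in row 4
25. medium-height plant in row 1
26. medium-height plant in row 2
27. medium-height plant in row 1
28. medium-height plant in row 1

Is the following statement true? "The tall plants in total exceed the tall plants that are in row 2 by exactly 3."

False

There are 5 tall plants.
There is 1 tall plant in row 2.
The claim requires 5 − 1 (= 4) to equal 3, which does not hold.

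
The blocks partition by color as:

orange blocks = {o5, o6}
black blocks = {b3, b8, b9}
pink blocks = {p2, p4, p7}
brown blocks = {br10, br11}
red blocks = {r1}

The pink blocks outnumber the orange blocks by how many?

1

pink blocks: 3.
orange blocks: 2.
3 − 2 = 1.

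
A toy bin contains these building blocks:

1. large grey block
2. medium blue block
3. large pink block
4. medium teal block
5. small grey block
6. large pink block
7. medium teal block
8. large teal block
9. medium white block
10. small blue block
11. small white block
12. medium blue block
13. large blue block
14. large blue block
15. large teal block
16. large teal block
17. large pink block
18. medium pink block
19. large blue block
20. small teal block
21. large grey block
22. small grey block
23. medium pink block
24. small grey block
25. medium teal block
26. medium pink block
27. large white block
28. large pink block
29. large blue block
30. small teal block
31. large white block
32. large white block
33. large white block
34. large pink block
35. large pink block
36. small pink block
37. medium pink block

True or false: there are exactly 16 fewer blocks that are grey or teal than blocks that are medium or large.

blocks that are grey or teal: 13.
blocks that are medium or large: 29.
The claim requires 29 − 13 (= 16) to equal 16, which holds.

True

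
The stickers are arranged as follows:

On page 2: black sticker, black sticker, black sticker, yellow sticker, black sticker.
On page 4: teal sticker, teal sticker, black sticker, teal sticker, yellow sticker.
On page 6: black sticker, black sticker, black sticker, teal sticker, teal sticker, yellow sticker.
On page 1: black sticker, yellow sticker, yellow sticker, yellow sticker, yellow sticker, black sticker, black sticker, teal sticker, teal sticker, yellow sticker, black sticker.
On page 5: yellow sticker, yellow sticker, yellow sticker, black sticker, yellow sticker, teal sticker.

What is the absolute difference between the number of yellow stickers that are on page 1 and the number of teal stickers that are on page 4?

yellow stickers on page 1: 5. teal stickers on page 4: 3.
|5 − 3| = 5 − 3 = 2.

2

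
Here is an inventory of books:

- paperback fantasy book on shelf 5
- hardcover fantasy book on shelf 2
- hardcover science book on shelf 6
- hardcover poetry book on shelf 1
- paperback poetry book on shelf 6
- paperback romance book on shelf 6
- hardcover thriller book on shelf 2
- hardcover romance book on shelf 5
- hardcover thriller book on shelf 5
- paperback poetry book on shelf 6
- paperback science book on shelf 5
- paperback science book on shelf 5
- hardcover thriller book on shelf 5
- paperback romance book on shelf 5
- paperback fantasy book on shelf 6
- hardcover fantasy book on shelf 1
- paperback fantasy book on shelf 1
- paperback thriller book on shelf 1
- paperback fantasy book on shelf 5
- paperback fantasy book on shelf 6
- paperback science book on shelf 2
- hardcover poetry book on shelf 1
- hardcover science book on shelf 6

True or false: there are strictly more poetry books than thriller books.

False

|poetry books| = 4.
|thriller books| = 4.
The claim requires 4 > 4, which does not hold.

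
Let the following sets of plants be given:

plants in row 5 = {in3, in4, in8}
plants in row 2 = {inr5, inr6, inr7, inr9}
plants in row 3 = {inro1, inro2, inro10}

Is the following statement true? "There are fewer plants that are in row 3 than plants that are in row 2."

plants in row 3: 3.
plants in row 2: 4.
The claim requires 3 < 4, which holds.

True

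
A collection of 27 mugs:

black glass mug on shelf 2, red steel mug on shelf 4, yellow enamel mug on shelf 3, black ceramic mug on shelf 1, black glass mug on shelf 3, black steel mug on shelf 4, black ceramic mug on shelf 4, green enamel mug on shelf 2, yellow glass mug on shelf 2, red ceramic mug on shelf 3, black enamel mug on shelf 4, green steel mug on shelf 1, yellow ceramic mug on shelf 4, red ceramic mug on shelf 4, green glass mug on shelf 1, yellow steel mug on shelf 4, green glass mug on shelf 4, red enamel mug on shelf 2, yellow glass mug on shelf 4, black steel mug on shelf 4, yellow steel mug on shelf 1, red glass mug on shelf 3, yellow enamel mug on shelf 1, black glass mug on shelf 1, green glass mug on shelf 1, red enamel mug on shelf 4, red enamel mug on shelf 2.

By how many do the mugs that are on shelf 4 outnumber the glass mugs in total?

mugs on shelf 4: 11.
glass mugs: 9.
11 − 9 = 2.

2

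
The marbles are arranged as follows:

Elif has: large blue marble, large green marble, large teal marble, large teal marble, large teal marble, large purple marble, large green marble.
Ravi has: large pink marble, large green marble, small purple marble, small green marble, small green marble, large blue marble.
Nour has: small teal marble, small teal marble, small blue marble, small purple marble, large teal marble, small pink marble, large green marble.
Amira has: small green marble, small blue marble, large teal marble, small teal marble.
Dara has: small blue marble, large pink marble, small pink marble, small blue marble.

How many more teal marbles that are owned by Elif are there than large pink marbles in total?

1

teal marbles owned by Elif: 3.
large pink marbles: 2.
3 − 2 = 1.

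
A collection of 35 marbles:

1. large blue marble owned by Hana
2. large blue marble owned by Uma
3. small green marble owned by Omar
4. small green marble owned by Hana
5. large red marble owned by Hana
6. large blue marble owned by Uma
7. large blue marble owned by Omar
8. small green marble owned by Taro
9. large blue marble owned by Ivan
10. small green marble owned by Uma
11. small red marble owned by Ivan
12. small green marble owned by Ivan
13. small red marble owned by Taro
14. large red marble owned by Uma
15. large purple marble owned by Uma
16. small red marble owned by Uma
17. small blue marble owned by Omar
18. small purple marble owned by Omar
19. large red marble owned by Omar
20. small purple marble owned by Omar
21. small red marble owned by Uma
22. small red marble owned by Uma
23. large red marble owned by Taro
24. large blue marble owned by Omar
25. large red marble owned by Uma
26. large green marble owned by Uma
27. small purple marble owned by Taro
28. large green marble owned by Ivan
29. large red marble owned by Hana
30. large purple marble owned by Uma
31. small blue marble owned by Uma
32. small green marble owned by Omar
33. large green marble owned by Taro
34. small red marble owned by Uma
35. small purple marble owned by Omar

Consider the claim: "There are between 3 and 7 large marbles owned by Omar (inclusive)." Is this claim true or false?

large marbles owned by Omar: 3.
The claim requires 3 ≤ 3 ≤ 7, which holds.

True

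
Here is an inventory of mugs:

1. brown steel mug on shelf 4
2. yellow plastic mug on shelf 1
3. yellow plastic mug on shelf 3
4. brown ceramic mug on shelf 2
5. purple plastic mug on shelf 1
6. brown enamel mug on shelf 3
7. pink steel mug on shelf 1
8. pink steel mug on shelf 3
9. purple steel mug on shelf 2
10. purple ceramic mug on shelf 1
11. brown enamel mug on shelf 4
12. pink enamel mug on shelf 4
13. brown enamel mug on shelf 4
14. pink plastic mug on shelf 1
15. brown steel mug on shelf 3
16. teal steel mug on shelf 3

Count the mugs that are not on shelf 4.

12

Total mugs: 16; with the excluded value: 4; remaining 16 − 4 = 12.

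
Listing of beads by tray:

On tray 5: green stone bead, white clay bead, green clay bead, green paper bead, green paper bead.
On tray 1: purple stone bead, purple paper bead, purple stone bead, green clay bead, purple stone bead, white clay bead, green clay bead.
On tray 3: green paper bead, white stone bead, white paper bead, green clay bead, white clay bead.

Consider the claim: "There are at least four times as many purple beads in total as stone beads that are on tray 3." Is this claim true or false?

|purple beads| = 4.
|stone beads on tray 3| = 1.
The claim requires 4 ≥ 4 × 1 = 4, which holds.

True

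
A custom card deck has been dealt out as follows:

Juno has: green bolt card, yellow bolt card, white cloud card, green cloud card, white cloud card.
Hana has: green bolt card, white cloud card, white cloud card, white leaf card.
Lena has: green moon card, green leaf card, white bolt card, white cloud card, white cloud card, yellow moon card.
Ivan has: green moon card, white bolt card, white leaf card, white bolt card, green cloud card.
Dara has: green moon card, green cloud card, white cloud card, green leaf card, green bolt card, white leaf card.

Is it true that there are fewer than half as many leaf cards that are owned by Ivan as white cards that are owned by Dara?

False

Count of leaf cards owned by Ivan: 1.
Count of white cards owned by Dara: 2.
The claim requires 2 × 1 = 2 < 2, which does not hold.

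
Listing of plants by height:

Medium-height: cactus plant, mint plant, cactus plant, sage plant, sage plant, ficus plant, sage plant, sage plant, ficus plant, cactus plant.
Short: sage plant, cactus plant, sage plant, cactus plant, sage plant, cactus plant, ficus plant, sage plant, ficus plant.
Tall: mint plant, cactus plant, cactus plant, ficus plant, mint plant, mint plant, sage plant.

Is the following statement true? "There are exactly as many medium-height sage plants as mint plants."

True

medium-height sage plants: 4.
mint plants: 4.
The claim requires 4 = 4, which holds.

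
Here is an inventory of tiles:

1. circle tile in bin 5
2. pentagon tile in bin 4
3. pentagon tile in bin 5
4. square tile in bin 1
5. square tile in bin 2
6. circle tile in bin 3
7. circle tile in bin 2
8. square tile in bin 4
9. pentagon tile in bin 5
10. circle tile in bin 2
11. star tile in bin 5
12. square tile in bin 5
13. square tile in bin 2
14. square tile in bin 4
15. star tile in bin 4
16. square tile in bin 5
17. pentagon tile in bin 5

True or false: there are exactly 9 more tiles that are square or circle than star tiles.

|tiles that are square or circle| = 11.
|star tiles| = 2.
The claim requires 11 − 2 (= 9) to equal 9, which holds.

True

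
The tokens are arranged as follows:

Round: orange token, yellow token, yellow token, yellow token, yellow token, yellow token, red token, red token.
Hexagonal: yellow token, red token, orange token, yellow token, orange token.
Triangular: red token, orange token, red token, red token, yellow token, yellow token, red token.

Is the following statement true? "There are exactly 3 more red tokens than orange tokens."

True

There are 7 red tokens.
There are 4 orange tokens.
The claim requires 7 − 4 (= 3) to equal 3, which holds.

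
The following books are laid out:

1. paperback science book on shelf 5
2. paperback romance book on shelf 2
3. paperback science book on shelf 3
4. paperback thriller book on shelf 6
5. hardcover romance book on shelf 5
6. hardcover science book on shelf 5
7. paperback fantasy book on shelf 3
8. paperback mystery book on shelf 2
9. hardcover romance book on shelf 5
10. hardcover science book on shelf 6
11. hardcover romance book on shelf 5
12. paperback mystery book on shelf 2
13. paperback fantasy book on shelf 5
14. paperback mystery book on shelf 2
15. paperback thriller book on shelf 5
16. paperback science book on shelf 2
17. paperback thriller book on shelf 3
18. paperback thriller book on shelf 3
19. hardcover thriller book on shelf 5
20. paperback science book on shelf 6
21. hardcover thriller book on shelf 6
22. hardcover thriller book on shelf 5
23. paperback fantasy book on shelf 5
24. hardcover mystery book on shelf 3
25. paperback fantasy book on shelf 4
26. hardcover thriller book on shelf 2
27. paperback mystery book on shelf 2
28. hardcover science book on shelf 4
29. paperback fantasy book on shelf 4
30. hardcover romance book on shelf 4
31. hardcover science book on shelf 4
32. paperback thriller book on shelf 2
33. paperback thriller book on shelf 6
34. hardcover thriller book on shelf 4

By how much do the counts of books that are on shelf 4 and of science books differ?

books on shelf 4: 6. science books: 8.
|6 − 8| = 8 − 6 = 2.

2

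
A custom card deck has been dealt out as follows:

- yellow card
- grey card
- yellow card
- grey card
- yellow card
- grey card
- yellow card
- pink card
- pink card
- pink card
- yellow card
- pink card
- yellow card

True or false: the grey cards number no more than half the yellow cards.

True

|grey cards| = 3.
|yellow cards| = 6.
The claim requires 2 × 3 = 6 ≤ 6, which holds.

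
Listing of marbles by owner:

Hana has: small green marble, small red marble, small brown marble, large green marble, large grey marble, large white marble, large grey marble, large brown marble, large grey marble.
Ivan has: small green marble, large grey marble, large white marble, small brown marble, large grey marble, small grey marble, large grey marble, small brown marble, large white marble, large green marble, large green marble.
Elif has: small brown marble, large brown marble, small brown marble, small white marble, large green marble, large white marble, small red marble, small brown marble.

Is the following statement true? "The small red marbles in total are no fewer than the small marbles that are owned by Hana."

small red marbles: 2.
small marbles owned by Hana: 3.
The claim requires 2 ≥ 3, which does not hold.

False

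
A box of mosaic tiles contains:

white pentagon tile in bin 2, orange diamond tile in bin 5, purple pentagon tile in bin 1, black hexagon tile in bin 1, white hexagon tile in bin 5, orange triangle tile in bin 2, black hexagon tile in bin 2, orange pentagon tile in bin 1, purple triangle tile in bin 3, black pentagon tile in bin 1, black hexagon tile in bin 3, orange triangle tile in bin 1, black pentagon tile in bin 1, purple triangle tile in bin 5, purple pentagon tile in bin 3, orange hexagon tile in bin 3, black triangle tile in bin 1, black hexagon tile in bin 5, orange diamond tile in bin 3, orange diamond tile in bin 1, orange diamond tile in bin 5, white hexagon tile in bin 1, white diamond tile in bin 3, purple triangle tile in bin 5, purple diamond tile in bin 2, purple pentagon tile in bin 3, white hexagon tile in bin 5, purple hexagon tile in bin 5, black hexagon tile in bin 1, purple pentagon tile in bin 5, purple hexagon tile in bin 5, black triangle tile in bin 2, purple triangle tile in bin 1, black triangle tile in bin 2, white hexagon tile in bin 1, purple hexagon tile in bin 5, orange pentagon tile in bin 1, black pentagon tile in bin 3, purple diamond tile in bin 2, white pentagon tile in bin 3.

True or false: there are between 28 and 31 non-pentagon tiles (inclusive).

There are 29 non-pentagon tiles.
The claim requires 28 ≤ 29 ≤ 31, which holds.

True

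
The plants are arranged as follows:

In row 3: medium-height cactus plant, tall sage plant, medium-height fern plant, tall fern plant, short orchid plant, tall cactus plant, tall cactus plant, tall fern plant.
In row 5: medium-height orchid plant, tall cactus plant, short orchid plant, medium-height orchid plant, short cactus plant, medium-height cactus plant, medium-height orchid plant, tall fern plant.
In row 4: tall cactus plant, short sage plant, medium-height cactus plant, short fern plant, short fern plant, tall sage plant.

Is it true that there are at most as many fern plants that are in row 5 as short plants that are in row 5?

|fern plants in row 5| = 1.
|short plants in row 5| = 2.
The claim requires 1 ≤ 2, which holds.

True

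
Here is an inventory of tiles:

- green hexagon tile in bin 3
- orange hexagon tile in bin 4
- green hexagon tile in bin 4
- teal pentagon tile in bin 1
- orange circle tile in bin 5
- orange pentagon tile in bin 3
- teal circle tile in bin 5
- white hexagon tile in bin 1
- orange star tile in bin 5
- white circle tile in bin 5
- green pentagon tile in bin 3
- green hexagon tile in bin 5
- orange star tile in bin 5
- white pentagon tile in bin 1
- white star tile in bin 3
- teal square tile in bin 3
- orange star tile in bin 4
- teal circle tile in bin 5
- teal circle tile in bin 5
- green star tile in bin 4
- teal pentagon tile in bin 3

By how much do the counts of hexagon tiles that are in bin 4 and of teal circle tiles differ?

1

hexagon tiles in bin 4: 2. teal circle tiles: 3.
|2 − 3| = 3 − 2 = 1.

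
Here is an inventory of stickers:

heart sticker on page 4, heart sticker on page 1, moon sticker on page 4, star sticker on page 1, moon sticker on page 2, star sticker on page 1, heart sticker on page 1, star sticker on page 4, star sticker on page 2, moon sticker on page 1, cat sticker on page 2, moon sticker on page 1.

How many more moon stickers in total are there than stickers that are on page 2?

moon stickers: 4.
stickers on page 2: 3.
4 − 3 = 1.

1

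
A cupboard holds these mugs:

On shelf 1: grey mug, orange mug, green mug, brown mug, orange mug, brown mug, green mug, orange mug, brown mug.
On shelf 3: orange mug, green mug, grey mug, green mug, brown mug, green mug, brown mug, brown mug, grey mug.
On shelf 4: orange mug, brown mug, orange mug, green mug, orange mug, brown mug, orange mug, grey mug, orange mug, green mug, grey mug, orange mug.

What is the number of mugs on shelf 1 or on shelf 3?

on shelf 1: 9; on shelf 3: 9; together 9 + 9 = 18.

18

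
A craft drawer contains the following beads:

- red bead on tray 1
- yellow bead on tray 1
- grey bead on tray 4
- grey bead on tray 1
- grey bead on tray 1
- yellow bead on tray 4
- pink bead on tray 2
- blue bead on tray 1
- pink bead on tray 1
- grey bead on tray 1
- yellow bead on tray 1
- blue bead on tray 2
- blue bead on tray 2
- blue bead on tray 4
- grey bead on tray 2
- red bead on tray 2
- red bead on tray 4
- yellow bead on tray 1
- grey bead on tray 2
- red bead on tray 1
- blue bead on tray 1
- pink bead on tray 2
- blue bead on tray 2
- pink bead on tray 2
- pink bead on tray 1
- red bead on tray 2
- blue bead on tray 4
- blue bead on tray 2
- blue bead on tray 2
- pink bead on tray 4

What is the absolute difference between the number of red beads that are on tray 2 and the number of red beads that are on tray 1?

red beads on tray 2: 2. red beads on tray 1: 2.
|2 − 2| = 2 − 2 = 0.

0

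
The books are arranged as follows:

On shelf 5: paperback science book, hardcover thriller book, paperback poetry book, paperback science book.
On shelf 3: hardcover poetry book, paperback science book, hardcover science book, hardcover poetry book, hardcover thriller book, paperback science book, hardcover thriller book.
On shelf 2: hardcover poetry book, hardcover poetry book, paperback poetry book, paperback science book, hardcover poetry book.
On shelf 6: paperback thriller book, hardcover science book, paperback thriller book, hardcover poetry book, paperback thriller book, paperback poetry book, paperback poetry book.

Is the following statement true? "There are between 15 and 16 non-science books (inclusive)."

True

|non-science books| = 16.
The claim requires 15 ≤ 16 ≤ 16, which holds.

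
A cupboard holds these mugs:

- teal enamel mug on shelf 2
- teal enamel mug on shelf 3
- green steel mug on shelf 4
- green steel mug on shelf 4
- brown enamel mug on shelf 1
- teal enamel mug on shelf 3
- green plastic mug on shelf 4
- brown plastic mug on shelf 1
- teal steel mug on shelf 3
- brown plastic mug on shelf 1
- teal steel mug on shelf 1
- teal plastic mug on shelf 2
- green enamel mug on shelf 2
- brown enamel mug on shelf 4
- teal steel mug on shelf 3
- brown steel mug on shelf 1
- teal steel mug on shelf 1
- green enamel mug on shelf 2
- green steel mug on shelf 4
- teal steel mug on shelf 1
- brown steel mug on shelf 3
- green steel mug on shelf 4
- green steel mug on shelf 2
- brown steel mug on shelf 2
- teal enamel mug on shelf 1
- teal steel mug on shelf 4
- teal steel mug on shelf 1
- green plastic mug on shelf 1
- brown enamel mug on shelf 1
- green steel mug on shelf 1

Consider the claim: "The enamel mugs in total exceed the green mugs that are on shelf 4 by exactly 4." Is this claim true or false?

There are 9 enamel mugs.
There are 5 green mugs on shelf 4.
The claim requires 9 − 5 (= 4) to equal 4, which holds.

True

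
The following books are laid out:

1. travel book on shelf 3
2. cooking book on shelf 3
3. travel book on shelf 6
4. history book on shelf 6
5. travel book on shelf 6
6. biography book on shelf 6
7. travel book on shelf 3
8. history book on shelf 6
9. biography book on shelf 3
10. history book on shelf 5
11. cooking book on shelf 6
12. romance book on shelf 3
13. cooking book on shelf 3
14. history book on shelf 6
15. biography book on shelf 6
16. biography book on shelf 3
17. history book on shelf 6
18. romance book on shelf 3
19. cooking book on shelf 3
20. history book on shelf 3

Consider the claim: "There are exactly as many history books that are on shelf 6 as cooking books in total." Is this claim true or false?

|history books on shelf 6| = 4.
|cooking books| = 4.
The claim requires 4 = 4, which holds.

True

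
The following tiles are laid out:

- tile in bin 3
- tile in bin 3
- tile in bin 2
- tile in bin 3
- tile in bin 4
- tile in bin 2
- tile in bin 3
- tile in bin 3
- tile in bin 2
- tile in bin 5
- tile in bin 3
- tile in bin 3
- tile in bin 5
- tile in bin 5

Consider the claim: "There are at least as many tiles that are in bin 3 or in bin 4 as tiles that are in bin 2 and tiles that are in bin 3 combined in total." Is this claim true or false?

There are 8 tiles in bin 3 or in bin 4.
tiles in bin 2: 3; tiles in bin 3: 7; combined: 3 + 7 = 10.
The claim requires 8 ≥ 10, which does not hold.

False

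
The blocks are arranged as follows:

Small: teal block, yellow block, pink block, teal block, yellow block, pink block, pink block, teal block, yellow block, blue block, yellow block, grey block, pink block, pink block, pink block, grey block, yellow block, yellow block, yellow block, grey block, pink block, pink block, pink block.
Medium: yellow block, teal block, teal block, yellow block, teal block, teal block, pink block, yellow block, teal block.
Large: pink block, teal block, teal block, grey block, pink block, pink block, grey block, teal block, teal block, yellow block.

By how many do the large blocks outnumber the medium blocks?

1

large blocks: 10.
medium blocks: 9.
10 − 9 = 1.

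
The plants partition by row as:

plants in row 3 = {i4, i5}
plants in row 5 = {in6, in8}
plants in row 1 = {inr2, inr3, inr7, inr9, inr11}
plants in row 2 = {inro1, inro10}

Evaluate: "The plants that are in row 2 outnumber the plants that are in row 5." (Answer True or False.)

False

|plants in row 2| = 2.
|plants in row 5| = 2.
The claim requires 2 > 2, which does not hold.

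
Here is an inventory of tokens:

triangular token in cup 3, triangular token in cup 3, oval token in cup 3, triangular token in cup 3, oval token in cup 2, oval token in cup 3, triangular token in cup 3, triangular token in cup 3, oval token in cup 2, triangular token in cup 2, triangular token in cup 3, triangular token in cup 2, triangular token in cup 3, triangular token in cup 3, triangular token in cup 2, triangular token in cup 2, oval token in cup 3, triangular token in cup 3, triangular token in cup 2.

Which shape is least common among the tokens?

oval

Counts by shape: triangular 14, oval 5.
The minimum is 5, held uniquely by oval.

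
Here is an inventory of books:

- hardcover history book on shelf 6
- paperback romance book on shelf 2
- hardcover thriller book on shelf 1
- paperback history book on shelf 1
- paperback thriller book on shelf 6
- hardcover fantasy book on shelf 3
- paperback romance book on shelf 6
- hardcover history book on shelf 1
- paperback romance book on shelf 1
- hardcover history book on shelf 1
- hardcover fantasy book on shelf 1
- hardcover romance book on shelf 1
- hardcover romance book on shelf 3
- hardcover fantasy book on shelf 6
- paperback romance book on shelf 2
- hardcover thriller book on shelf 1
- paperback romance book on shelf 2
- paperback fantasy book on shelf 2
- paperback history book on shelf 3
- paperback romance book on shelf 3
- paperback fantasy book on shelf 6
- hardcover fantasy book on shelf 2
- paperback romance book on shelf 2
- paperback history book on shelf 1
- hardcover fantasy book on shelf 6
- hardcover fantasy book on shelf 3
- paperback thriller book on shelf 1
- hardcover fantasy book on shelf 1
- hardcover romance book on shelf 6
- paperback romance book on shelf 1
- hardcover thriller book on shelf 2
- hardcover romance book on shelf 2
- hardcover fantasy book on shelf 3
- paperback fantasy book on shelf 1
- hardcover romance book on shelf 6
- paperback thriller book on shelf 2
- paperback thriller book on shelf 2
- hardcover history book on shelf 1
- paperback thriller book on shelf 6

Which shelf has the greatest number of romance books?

shelf 2

Counts by shelf (restricted to romance books): shelf 2→5, shelf 6→3, shelf 1→3, shelf 3→2.
The maximum is 5, held uniquely by shelf 2.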